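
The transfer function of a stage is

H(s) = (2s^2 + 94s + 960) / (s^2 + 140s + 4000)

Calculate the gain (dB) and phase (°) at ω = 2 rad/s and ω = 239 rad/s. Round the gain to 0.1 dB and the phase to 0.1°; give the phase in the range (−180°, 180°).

ω = 2: -12.3 dB, 7.2°; ω = 239: 5.3 dB, 21.0°

Substitute s = j2:
Numerator: 2(j2)^2 + 94(j2) + 960 = 952 + j188
Denominator: (j2)^2 + 140(j2) + 4000 = 3996 + j280
|N| = √(952² + 188²) ≈ 970.39, ∠N ≈ 11.17°
|D| = √(3996² + 280²) ≈ 4005.8, ∠D ≈ 4.01°
|H| = 970.39 / 4005.8 ≈ 0.24225
Gain = 20 log₁₀(0.24225) ≈ -12.31 dB
∠H = 11.17° − 4.01° = 7.16°

Substitute s = j239:
Numerator: 2(j239)^2 + 94(j239) + 960 = -113282 + j22466
Denominator: (j239)^2 + 140(j239) + 4000 = -53121 + j33460
|N| = √(113282² + 22466²) ≈ 1.1549e+05, ∠N ≈ 168.78°
|D| = √(53121² + 33460²) ≈ 62781, ∠D ≈ 147.79°
|H| = 1.1549e+05 / 62781 ≈ 1.8396
Gain = 20 log₁₀(1.8396) ≈ 5.29 dB
∠H = 168.78° − 147.79° = 20.99°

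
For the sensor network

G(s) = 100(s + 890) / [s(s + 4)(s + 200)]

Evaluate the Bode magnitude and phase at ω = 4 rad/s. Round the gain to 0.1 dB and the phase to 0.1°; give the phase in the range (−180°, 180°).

25.9 dB, -135.9°

At s = jω = j4:
zero (s+890): 890 + j4 → |·| = √(890²+4²) = √792116 ≈ 890.01, ∠ = arctan(4/890) ≈ 0.26°
pole (s+4): 4 + j4 → |·| = √(4²+4²) = √32 ≈ 5.6569, ∠ = arctan(4/4) ≈ 45.00°
pole (s+200): 200 + j4 → |·| = √(200²+4²) = √40016 ≈ 200.04, ∠ = arctan(4/200) ≈ 1.15°
pole at origin: |s| = 4, ∠ = 90.00° (in denominator)
|G| = 100 · 890.01 / 4526.4 ≈ 19.663
Gain = 20 log₁₀(19.663) ≈ 25.87 dB
∠G = 0.26° − 136.15° = -135.89°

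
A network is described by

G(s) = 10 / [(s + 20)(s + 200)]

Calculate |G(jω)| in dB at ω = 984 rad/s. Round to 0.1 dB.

-99.9 dB

At s = jω = j984:
pole (s+20): 20 + j984 → |·| = √(20²+984²) = √968656 ≈ 984.2, ∠ = arctan(984/20) ≈ 88.84°
pole (s+200): 200 + j984 → |·| = √(200²+984²) = √1008256 ≈ 1004.1, ∠ = arctan(984/200) ≈ 78.51°
|G| = 10 / 9.8824e+05 ≈ 1.0119e-05
Gain = 20 log₁₀(1.0119e-05) ≈ -99.90 dB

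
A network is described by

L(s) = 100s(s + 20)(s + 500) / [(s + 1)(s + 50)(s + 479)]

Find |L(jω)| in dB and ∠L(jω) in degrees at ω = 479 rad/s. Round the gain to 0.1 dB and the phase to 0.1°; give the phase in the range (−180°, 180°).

40.2 dB, 2.5°

At s = jω = j479:
zero (s+20): 20 + j479 → |·| = √(20²+479²) = √229841 ≈ 479.42, ∠ = arctan(479/20) ≈ 87.61°
zero (s+500): 500 + j479 → |·| = √(500²+479²) = √479441 ≈ 692.42, ∠ = arctan(479/500) ≈ 43.77°
zero at origin: s = j479 → |·| = 479, ∠ = 90.00°
pole (s+1): 1 + j479 → |·| = √(1²+479²) = √229442 ≈ 479, ∠ = arctan(479/1) ≈ 89.88°
pole (s+50): 50 + j479 → |·| = √(50²+479²) = √231941 ≈ 481.6, ∠ = arctan(479/50) ≈ 84.04°
pole (s+479): 479 + j479 → |·| = √(479²+479²) = √458882 ≈ 677.41, ∠ = arctan(479/479) ≈ 45.00°
|L| = 100 · 1.5901e+08 / 1.5627e+08 ≈ 101.75
Gain = 20 log₁₀(101.75) ≈ 40.15 dB
∠L = 221.38° − 218.92° = 2.46°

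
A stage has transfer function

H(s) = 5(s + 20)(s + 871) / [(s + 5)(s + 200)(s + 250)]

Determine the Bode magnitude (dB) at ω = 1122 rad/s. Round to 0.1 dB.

At s = jω = j1122:
zero (s+20): 20 + j1122 → |·| = √(20²+1122²) = √1259284 ≈ 1122.2, ∠ = arctan(1122/20) ≈ 88.98°
zero (s+871): 871 + j1122 → |·| = √(871²+1122²) = √2017525 ≈ 1420.4, ∠ = arctan(1122/871) ≈ 52.18°
pole (s+5): 5 + j1122 → |·| = √(5²+1122²) = √1258909 ≈ 1122, ∠ = arctan(1122/5) ≈ 89.74°
pole (s+200): 200 + j1122 → |·| = √(200²+1122²) = √1298884 ≈ 1139.7, ∠ = arctan(1122/200) ≈ 79.89°
pole (s+250): 250 + j1122 → |·| = √(250²+1122²) = √1321384 ≈ 1149.5, ∠ = arctan(1122/250) ≈ 77.44°
|H| = 5 · 1.594e+06 / 1.4699e+09 ≈ 0.0054221
Gain = 20 log₁₀(0.0054221) ≈ -45.32 dB

-45.3 dB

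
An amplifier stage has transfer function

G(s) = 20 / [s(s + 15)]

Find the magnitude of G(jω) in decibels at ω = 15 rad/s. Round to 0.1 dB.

At s = jω = j15:
pole (s+15): 15 + j15 → |·| = √(15²+15²) = √450 ≈ 21.213, ∠ = arctan(15/15) ≈ 45.00°
pole at origin: |s| = 15, ∠ = 90.00° (in denominator)
|G| = 20 / 318.19 ≈ 0.062856
Gain = 20 log₁₀(0.062856) ≈ -24.03 dB

-24.0 dB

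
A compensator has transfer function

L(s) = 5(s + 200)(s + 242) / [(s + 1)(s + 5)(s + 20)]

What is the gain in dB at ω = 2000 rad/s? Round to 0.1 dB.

At s = jω = j2000:
zero (s+200): 200 + j2000 → |·| = √(200²+2000²) = √4040000 ≈ 2010, ∠ = arctan(2000/200) ≈ 84.29°
zero (s+242): 242 + j2000 → |·| = √(242²+2000²) = √4058564 ≈ 2014.6, ∠ = arctan(2000/242) ≈ 83.10°
pole (s+1): 1 + j2000 → |·| = √(1²+2000²) = √4000001 ≈ 2000, ∠ = arctan(2000/1) ≈ 89.97°
pole (s+5): 5 + j2000 → |·| = √(5²+2000²) = √4000025 ≈ 2000, ∠ = arctan(2000/5) ≈ 89.86°
pole (s+20): 20 + j2000 → |·| = √(20²+2000²) = √4000400 ≈ 2000.1, ∠ = arctan(2000/20) ≈ 89.43°
|L| = 5 · 4.0493e+06 / 8.0004e+09 ≈ 0.0025307
Gain = 20 log₁₀(0.0025307) ≈ -51.94 dB

-51.9 dB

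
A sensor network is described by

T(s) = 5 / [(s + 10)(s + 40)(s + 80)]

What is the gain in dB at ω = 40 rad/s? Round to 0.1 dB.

At s = jω = j40:
pole (s+10): 10 + j40 → |·| = √(10²+40²) = √1700 ≈ 41.231, ∠ = arctan(40/10) ≈ 75.96°
pole (s+40): 40 + j40 → |·| = √(40²+40²) = √3200 ≈ 56.569, ∠ = arctan(40/40) ≈ 45.00°
pole (s+80): 80 + j40 → |·| = √(80²+40²) = √8000 ≈ 89.443, ∠ = arctan(40/80) ≈ 26.57°
|T| = 5 / 2.0862e+05 ≈ 2.3967e-05
Gain = 20 log₁₀(2.3967e-05) ≈ -92.41 dB

-92.4 dB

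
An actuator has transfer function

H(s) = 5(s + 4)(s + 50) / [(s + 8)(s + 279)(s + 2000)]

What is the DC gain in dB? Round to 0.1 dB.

-73.0 dB

H(0) = 5·4·50 / (8·279·2000) ≈ 0.00022401
20 log₁₀(0.00022401) ≈ -72.99 dB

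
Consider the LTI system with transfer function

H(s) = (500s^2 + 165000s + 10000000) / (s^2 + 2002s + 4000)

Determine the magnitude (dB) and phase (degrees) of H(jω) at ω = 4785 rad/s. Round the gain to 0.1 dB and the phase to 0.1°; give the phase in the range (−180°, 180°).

Substitute s = j4785:
Numerator: 500(j4785)^2 + 165000(j4785) + 10000000 = -11438112500 + j789525000
Denominator: (j4785)^2 + 2002(j4785) + 4000 = -22892225 + j9579570
|N| = √(11438112500² + 789525000²) ≈ 1.1465e+10, ∠N ≈ 176.05°
|D| = √(22892225² + 9579570²) ≈ 2.4816e+07, ∠D ≈ 157.29°
|H| = 1.1465e+10 / 2.4816e+07 ≈ 462
Gain = 20 log₁₀(462) ≈ 53.29 dB
∠H = 176.05° − 157.29° = 18.76°

53.3 dB, 18.8°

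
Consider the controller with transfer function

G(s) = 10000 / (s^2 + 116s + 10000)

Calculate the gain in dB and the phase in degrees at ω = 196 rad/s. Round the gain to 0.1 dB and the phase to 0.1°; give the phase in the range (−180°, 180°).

At s = jω = j196:
quadratic: (j196)² + 116·j196 + 10000 = -28416 + j22736 → |·| ≈ 36392, ∠ ≈ 141.34°
|G| = 10000 / 36392 ≈ 0.27479
Gain = 20 log₁₀(0.27479) ≈ -11.22 dB
∠G = 0.00° − 141.34° = -141.34°

-11.2 dB, -141.3°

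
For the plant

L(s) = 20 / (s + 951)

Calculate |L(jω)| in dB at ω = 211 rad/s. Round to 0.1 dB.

At s = jω = j211:
pole (s+951): 951 + j211 → |·| = √(951²+211²) = √948922 ≈ 974.13, ∠ = arctan(211/951) ≈ 12.51°
|L| = 20 / 974.13 ≈ 0.020531
Gain = 20 log₁₀(0.020531) ≈ -33.75 dB

-33.8 dB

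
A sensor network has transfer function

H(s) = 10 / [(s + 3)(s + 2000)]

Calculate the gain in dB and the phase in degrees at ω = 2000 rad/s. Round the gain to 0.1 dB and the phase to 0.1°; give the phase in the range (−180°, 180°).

-115.1 dB, -134.9°

At s = jω = j2000:
pole (s+3): 3 + j2000 → |·| = √(3²+2000²) = √4000009 ≈ 2000, ∠ = arctan(2000/3) ≈ 89.91°
pole (s+2000): 2000 + j2000 → |·| = √(2000²+2000²) = √8000000 ≈ 2828.4, ∠ = arctan(2000/2000) ≈ 45.00°
|H| = 10 / 5.6568e+06 ≈ 1.7678e-06
Gain = 20 log₁₀(1.7678e-06) ≈ -115.05 dB
∠H = 0.00° − 134.91° = -134.91°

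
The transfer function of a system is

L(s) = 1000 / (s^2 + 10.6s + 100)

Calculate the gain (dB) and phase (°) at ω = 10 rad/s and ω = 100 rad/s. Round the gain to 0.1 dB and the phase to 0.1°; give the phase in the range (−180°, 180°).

ω = 10: 19.5 dB, -90.0°; ω = 100: -20.0 dB, -173.9°

At s = jω = j10:
quadratic: (j10)² + 10.6·j10 + 100 = 0 + j106 → |·| ≈ 106, ∠ ≈ 90.00°
|L| = 1000 / 106 ≈ 9.434
Gain = 20 log₁₀(9.434) ≈ 19.49 dB
∠L = 0.00° − 90.00° = -90.00°

At s = jω = j100:
quadratic: (j100)² + 10.6·j100 + 100 = -9900 + j1060 → |·| ≈ 9956.6, ∠ ≈ 173.89°
|L| = 1000 / 9956.6 ≈ 0.10044
Gain = 20 log₁₀(0.10044) ≈ -19.96 dB
∠L = 0.00° − 173.89° = -173.89°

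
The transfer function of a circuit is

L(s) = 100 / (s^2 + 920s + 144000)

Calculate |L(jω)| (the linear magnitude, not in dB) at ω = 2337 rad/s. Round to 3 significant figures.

1.74e-05

Substitute s = j2337:
Numerator: 100 = 100 + j0
Denominator: (j2337)^2 + 920(j2337) + 144000 = -5317569 + j2150040
|N| = √(100² + 0²) ≈ 100, ∠N ≈ 0.00°
|D| = √(5317569² + 2150040²) ≈ 5.7358e+06, ∠D ≈ 157.99°
|L| = 100 / 5.7358e+06 ≈ 1.7434e-05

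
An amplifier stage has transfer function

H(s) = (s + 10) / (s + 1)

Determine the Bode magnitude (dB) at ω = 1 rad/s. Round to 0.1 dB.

17.0 dB

At s = jω = j1:
zero (s+10): 10 + j1 → |·| = √(10²+1²) = √101 ≈ 10.05, ∠ = arctan(1/10) ≈ 5.71°
pole (s+1): 1 + j1 → |·| = √(1²+1²) = √2 ≈ 1.4142, ∠ = arctan(1/1) ≈ 45.00°
|H| = 1 · 10.05 / 1.4142 ≈ 7.1065
Gain = 20 log₁₀(7.1065) ≈ 17.03 dB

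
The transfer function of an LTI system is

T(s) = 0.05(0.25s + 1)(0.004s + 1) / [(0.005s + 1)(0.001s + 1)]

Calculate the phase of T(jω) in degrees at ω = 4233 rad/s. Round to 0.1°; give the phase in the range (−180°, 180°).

At ω = 4233 rad/s:
zero (1 + j4233·0.25) = 1 + j1058.25 → |·| ≈ 1058.3, ∠ ≈ 89.95°
zero (1 + j4233·0.004) = 1 + j16.932 → |·| ≈ 16.962, ∠ ≈ 86.62°
pole (1 + j4233·0.005) = 1 + j21.165 → |·| ≈ 21.189, ∠ ≈ 87.29°
pole (1 + j4233·0.001) = 1 + j4.233 → |·| ≈ 4.3495, ∠ ≈ 76.71°
∠T = (89.95° + 86.62°) − (87.29° + 76.71°) = 12.57°

12.6°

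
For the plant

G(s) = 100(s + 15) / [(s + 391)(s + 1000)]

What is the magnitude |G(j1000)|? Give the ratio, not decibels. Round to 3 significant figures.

0.0659

At s = jω = j1000:
zero (s+15): 15 + j1000 → |·| = √(15²+1000²) = √1000225 ≈ 1000.1, ∠ = arctan(1000/15) ≈ 89.14°
pole (s+391): 391 + j1000 → |·| = √(391²+1000²) = √1152881 ≈ 1073.7, ∠ = arctan(1000/391) ≈ 68.64°
pole (s+1000): 1000 + j1000 → |·| = √(1000²+1000²) = √2000000 ≈ 1414.2, ∠ = arctan(1000/1000) ≈ 45.00°
|G| = 100 · 1000.1 / 1.5184e+06 ≈ 0.065865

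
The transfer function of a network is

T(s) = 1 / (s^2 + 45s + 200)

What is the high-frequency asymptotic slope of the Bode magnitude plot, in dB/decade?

-40 dB/decade

Each pole contributes −20 dB/decade at high frequency; each zero contributes +20 dB/decade.
Net: 0 zero(s) − 2 pole(s) → -40 dB/decade.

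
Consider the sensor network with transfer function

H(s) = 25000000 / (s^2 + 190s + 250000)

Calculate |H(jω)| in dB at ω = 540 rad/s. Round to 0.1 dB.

At s = jω = j540:
quadratic: (j540)² + 190·j540 + 250000 = -41600 + j102600 → |·| ≈ 1.1071e+05, ∠ ≈ 112.07°
|H| = 25000000 / 1.1071e+05 ≈ 225.82
Gain = 20 log₁₀(225.82) ≈ 47.08 dB

47.1 dB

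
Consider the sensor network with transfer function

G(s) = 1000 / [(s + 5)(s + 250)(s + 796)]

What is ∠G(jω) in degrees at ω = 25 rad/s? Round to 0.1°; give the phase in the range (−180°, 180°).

-86.2°

At s = jω = j25:
pole (s+5): 5 + j25 → |·| = √(5²+25²) = √650 ≈ 25.495, ∠ = arctan(25/5) ≈ 78.69°
pole (s+250): 250 + j25 → |·| = √(250²+25²) = √63125 ≈ 251.25, ∠ = arctan(25/250) ≈ 5.71°
pole (s+796): 796 + j25 → |·| = √(796²+25²) = √634241 ≈ 796.39, ∠ = arctan(25/796) ≈ 1.80°
∠G = 0.00° − 86.20° = -86.20°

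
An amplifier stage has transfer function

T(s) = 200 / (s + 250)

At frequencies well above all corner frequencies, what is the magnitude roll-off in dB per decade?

-20 dB/decade

Each pole contributes −20 dB/decade at high frequency; each zero contributes +20 dB/decade.
Net: 0 zero(s) − 1 pole(s) → -20 dB/decade.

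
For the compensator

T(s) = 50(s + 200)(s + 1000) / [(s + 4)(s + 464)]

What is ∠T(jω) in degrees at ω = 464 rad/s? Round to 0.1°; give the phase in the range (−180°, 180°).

-42.9°

At s = jω = j464:
zero (s+200): 200 + j464 → |·| = √(200²+464²) = √255296 ≈ 505.27, ∠ = arctan(464/200) ≈ 66.68°
zero (s+1000): 1000 + j464 → |·| = √(1000²+464²) = √1215296 ≈ 1102.4, ∠ = arctan(464/1000) ≈ 24.89°
pole (s+4): 4 + j464 → |·| = √(4²+464²) = √215312 ≈ 464.02, ∠ = arctan(464/4) ≈ 89.51°
pole (s+464): 464 + j464 → |·| = √(464²+464²) = √430592 ≈ 656.2, ∠ = arctan(464/464) ≈ 45.00°
∠T = 91.57° − 134.51° = -42.94°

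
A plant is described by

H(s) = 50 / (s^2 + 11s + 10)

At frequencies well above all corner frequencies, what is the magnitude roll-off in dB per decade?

Each pole contributes −20 dB/decade at high frequency; each zero contributes +20 dB/decade.
Net: 0 zero(s) − 2 pole(s) → -40 dB/decade.

-40 dB/decade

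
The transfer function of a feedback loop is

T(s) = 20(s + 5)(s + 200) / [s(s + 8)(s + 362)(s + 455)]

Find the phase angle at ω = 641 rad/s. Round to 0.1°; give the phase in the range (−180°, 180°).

At s = jω = j641:
zero (s+5): 5 + j641 → |·| = √(5²+641²) = √410906 ≈ 641.02, ∠ = arctan(641/5) ≈ 89.55°
zero (s+200): 200 + j641 → |·| = √(200²+641²) = √450881 ≈ 671.48, ∠ = arctan(641/200) ≈ 72.67°
pole (s+8): 8 + j641 → |·| = √(8²+641²) = √410945 ≈ 641.05, ∠ = arctan(641/8) ≈ 89.28°
pole (s+362): 362 + j641 → |·| = √(362²+641²) = √541925 ≈ 736.16, ∠ = arctan(641/362) ≈ 60.54°
pole (s+455): 455 + j641 → |·| = √(455²+641²) = √617906 ≈ 786.07, ∠ = arctan(641/455) ≈ 54.63°
pole at origin: |s| = 641, ∠ = 90.00° (in denominator)
∠T = 162.22° − 294.45° = -132.23°

-132.2°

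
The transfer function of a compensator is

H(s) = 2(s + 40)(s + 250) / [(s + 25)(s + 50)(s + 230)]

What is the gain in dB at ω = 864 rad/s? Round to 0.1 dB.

At s = jω = j864:
zero (s+40): 40 + j864 → |·| = √(40²+864²) = √748096 ≈ 864.93, ∠ = arctan(864/40) ≈ 87.35°
zero (s+250): 250 + j864 → |·| = √(250²+864²) = √808996 ≈ 899.44, ∠ = arctan(864/250) ≈ 73.86°
pole (s+25): 25 + j864 → |·| = √(25²+864²) = √747121 ≈ 864.36, ∠ = arctan(864/25) ≈ 88.34°
pole (s+50): 50 + j864 → |·| = √(50²+864²) = √748996 ≈ 865.45, ∠ = arctan(864/50) ≈ 86.69°
pole (s+230): 230 + j864 → |·| = √(230²+864²) = √799396 ≈ 894.09, ∠ = arctan(864/230) ≈ 75.09°
|H| = 2 · 7.7795e+05 / 6.6883e+08 ≈ 0.0023263
Gain = 20 log₁₀(0.0023263) ≈ -52.67 dB

-52.7 dB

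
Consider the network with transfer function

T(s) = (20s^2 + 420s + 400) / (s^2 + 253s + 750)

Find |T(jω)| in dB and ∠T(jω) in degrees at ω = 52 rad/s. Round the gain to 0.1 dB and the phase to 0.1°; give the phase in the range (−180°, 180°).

Substitute s = j52:
Numerator: 20(j52)^2 + 420(j52) + 400 = -53680 + j21840
Denominator: (j52)^2 + 253(j52) + 750 = -1954 + j13156
|N| = √(53680² + 21840²) ≈ 57953, ∠N ≈ 157.86°
|D| = √(1954² + 13156²) ≈ 13300, ∠D ≈ 98.45°
|T| = 57953 / 13300 ≈ 4.3574
Gain = 20 log₁₀(4.3574) ≈ 12.78 dB
∠T = 157.86° − 98.45° = 59.41°

12.8 dB, 59.4°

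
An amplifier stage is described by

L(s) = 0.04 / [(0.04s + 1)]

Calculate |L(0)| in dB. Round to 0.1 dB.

L(0) = 0.04 · 1 / 1 = 0.04
20 log₁₀(0.04) ≈ -27.96 dB

-28.0 dB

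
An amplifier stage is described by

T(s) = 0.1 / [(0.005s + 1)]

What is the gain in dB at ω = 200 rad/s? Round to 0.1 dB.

-23.0 dB

At ω = 200 rad/s:
pole (1 + j200·0.005) = 1 + j1 → |·| ≈ 1.4142, ∠ ≈ 45.00°
|T| = 0.1 · 1 / (1.4142) ≈ 0.070711
Gain = 20 log₁₀(0.070711) ≈ -23.01 dB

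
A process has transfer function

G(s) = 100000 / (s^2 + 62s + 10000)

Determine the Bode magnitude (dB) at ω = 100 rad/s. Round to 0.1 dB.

24.2 dB

At s = jω = j100:
quadratic: (j100)² + 62·j100 + 10000 = 0 + j6200 → |·| ≈ 6200, ∠ ≈ 90.00°
|G| = 100000 / 6200 ≈ 16.129
Gain = 20 log₁₀(16.129) ≈ 24.15 dB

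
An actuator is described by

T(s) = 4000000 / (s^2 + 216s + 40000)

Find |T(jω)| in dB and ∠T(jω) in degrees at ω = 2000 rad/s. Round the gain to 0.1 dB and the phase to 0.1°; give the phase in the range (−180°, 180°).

At s = jω = j2000:
quadratic: (j2000)² + 216·j2000 + 40000 = -3960000 + j432000 → |·| ≈ 3.9835e+06, ∠ ≈ 173.77°
|T| = 4000000 / 3.9835e+06 ≈ 1.0041
Gain = 20 log₁₀(1.0041) ≈ 0.04 dB
∠T = 0.00° − 173.77° = -173.77°

0.0 dB, -173.8°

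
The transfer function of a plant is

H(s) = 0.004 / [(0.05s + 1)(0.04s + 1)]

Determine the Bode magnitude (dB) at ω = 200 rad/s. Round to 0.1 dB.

At ω = 200 rad/s:
pole (1 + j200·0.05) = 1 + j10 → |·| ≈ 10.05, ∠ ≈ 84.29°
pole (1 + j200·0.04) = 1 + j8 → |·| ≈ 8.0623, ∠ ≈ 82.87°
|H| = 0.004 · 1 / (10.05 · 8.0623) ≈ 4.9367e-05
Gain = 20 log₁₀(4.9367e-05) ≈ -86.13 dB

-86.1 dB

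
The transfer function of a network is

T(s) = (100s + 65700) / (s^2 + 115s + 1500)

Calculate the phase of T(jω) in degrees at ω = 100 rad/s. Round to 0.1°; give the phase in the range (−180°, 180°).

Substitute s = j100:
Numerator: 100(j100) + 65700 = 65700 + j10000
Denominator: (j100)^2 + 115(j100) + 1500 = -8500 + j11500
|N| = √(65700² + 10000²) ≈ 66457, ∠N ≈ 8.65°
|D| = √(8500² + 11500²) ≈ 14300, ∠D ≈ 126.47°
∠T = 8.65° − 126.47° = -117.82°

-117.8°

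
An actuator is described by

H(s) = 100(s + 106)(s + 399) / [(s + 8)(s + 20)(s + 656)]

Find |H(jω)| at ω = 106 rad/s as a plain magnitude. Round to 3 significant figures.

At s = jω = j106:
zero (s+106): 106 + j106 → |·| = √(106²+106²) = √22472 ≈ 149.91, ∠ = arctan(106/106) ≈ 45.00°
zero (s+399): 399 + j106 → |·| = √(399²+106²) = √170437 ≈ 412.84, ∠ = arctan(106/399) ≈ 14.88°
pole (s+8): 8 + j106 → |·| = √(8²+106²) = √11300 ≈ 106.3, ∠ = arctan(106/8) ≈ 85.68°
pole (s+20): 20 + j106 → |·| = √(20²+106²) = √11636 ≈ 107.87, ∠ = arctan(106/20) ≈ 79.32°
pole (s+656): 656 + j106 → |·| = √(656²+106²) = √441572 ≈ 664.51, ∠ = arctan(106/656) ≈ 9.18°
|H| = 100 · 61889 / 7.6197e+06 ≈ 0.81222

0.812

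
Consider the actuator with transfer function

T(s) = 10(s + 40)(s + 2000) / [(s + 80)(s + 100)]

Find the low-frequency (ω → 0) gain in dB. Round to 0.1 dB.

40.0 dB

T(0) = 10·40·2000 / (80·100) = 100
20 log₁₀(100) ≈ 40.00 dB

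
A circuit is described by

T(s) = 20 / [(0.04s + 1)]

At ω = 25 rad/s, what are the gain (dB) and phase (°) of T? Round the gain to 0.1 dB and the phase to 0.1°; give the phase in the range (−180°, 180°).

23.0 dB, -45.0°

At ω = 25 rad/s:
pole (1 + j25·0.04) = 1 + j1 → |·| ≈ 1.4142, ∠ ≈ 45.00°
|T| = 20 · 1 / (1.4142) ≈ 14.142
Gain = 20 log₁₀(14.142) ≈ 23.01 dB
∠T = (0°) − (45.00°) = -45.00°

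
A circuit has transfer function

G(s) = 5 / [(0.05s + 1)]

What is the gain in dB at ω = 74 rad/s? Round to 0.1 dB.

2.3 dB

At ω = 74 rad/s:
pole (1 + j74·0.05) = 1 + j3.7 → |·| ≈ 3.8328, ∠ ≈ 74.88°
|G| = 5 · 1 / (3.8328) ≈ 1.3045
Gain = 20 log₁₀(1.3045) ≈ 2.31 dB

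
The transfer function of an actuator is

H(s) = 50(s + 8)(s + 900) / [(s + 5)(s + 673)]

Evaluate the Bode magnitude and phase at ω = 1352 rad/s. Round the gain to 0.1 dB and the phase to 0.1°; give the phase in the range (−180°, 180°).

34.6 dB, -7.3°

At s = jω = j1352:
zero (s+8): 8 + j1352 → |·| = √(8²+1352²) = √1827968 ≈ 1352, ∠ = arctan(1352/8) ≈ 89.66°
zero (s+900): 900 + j1352 → |·| = √(900²+1352²) = √2637904 ≈ 1624.2, ∠ = arctan(1352/900) ≈ 56.35°
pole (s+5): 5 + j1352 → |·| = √(5²+1352²) = √1827929 ≈ 1352, ∠ = arctan(1352/5) ≈ 89.79°
pole (s+673): 673 + j1352 → |·| = √(673²+1352²) = √2280833 ≈ 1510.2, ∠ = arctan(1352/673) ≈ 63.54°
|H| = 50 · 2.1959e+06 / 2.0418e+06 ≈ 53.774
Gain = 20 log₁₀(53.774) ≈ 34.61 dB
∠H = 146.01° − 153.33° = -7.32°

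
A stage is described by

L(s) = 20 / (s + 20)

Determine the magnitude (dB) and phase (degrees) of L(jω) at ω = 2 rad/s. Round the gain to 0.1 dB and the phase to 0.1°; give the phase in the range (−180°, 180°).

-0.0 dB, -5.7°

Substitute s = j2:
Numerator: 20 = 20 + j0
Denominator: (j2) + 20 = 20 + j2
|N| = √(20² + 0²) ≈ 20, ∠N ≈ 0.00°
|D| = √(20² + 2²) ≈ 20.1, ∠D ≈ 5.71°
|L| = 20 / 20.1 ≈ 0.99502
Gain = 20 log₁₀(0.99502) ≈ -0.04 dB
∠L = 0.00° − 5.71° = -5.71°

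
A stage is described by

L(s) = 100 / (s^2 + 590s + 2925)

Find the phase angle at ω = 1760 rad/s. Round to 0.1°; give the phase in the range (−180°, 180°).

Substitute s = j1760:
Numerator: 100 = 100 + j0
Denominator: (j1760)^2 + 590(j1760) + 2925 = -3094675 + j1038400
|N| = √(100² + 0²) ≈ 100, ∠N ≈ 0.00°
|D| = √(3094675² + 1038400²) ≈ 3.2642e+06, ∠D ≈ 161.45°
∠L = 0.00° − 161.45° = -161.45°

-161.5°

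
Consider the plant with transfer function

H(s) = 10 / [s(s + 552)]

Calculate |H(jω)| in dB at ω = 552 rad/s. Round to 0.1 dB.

At s = jω = j552:
pole (s+552): 552 + j552 → |·| = √(552²+552²) = √609408 ≈ 780.65, ∠ = arctan(552/552) ≈ 45.00°
pole at origin: |s| = 552, ∠ = 90.00° (in denominator)
|H| = 10 / 4.3092e+05 ≈ 2.3206e-05
Gain = 20 log₁₀(2.3206e-05) ≈ -92.69 dB

-92.7 dB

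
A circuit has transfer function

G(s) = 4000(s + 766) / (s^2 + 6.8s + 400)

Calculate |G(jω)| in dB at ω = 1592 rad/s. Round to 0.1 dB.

8.9 dB

At s = jω = j1592:
zero (s+766): 766 + j1592 → |·| = √(766²+1592²) = √3121220 ≈ 1766.7, ∠ = arctan(1592/766) ≈ 64.31°
quadratic: (j1592)² + 6.8·j1592 + 400 = -2534064 + j10825.6 → |·| ≈ 2.5341e+06, ∠ ≈ 179.76°
|G| = 4000 · 1766.7 / 2.5341e+06 ≈ 2.7887
Gain = 20 log₁₀(2.7887) ≈ 8.91 dB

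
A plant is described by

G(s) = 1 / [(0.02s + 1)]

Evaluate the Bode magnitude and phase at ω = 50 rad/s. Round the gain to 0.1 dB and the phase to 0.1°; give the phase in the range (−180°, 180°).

At ω = 50 rad/s:
pole (1 + j50·0.02) = 1 + j1 → |·| ≈ 1.4142, ∠ ≈ 45.00°
|G| = 1 · 1 / (1.4142) ≈ 0.70711
Gain = 20 log₁₀(0.70711) ≈ -3.01 dB
∠G = (0°) − (45.00°) = -45.00°

-3.0 dB, -45.0°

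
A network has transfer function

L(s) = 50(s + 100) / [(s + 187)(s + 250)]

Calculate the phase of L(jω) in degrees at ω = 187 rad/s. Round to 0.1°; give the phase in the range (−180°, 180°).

-19.9°

At s = jω = j187:
zero (s+100): 100 + j187 → |·| = √(100²+187²) = √44969 ≈ 212.06, ∠ = arctan(187/100) ≈ 61.86°
pole (s+187): 187 + j187 → |·| = √(187²+187²) = √69938 ≈ 264.46, ∠ = arctan(187/187) ≈ 45.00°
pole (s+250): 250 + j187 → |·| = √(250²+187²) = √97469 ≈ 312.2, ∠ = arctan(187/250) ≈ 36.80°
∠L = 61.86° − 81.80° = -19.94°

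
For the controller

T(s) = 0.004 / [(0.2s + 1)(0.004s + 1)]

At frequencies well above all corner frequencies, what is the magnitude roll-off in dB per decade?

-40 dB/decade

Each pole contributes −20 dB/decade at high frequency; each zero contributes +20 dB/decade.
Net: 0 zero(s) − 2 pole(s) → -40 dB/decade.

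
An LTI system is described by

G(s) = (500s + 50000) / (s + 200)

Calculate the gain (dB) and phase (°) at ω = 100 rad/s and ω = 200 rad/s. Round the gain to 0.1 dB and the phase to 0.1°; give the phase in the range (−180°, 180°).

ω = 100: 50.0 dB, 18.4°; ω = 200: 51.9 dB, 18.4°

Substitute s = j100:
Numerator: 500(j100) + 50000 = 50000 + j50000
Denominator: (j100) + 200 = 200 + j100
|N| = √(50000² + 50000²) ≈ 70711, ∠N ≈ 45.00°
|D| = √(200² + 100²) ≈ 223.61, ∠D ≈ 26.57°
|G| = 70711 / 223.61 ≈ 316.22
Gain = 20 log₁₀(316.22) ≈ 50.00 dB
∠G = 45.00° − 26.57° = 18.43°

Substitute s = j200:
Numerator: 500(j200) + 50000 = 50000 + j100000
Denominator: (j200) + 200 = 200 + j200
|N| = √(50000² + 100000²) ≈ 1.118e+05, ∠N ≈ 63.43°
|D| = √(200² + 200²) ≈ 282.84, ∠D ≈ 45.00°
|G| = 1.118e+05 / 282.84 ≈ 395.28
Gain = 20 log₁₀(395.28) ≈ 51.94 dB
∠G = 63.43° − 45.00° = 18.43°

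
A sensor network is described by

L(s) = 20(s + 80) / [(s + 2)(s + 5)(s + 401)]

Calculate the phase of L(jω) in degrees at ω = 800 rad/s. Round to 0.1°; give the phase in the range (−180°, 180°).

-158.6°

At s = jω = j800:
zero (s+80): 80 + j800 → |·| = √(80²+800²) = √646400 ≈ 803.99, ∠ = arctan(800/80) ≈ 84.29°
pole (s+2): 2 + j800 → |·| = √(2²+800²) = √640004 ≈ 800, ∠ = arctan(800/2) ≈ 89.86°
pole (s+5): 5 + j800 → |·| = √(5²+800²) = √640025 ≈ 800.02, ∠ = arctan(800/5) ≈ 89.64°
pole (s+401): 401 + j800 → |·| = √(401²+800²) = √800801 ≈ 894.87, ∠ = arctan(800/401) ≈ 63.38°
∠L = 84.29° − 242.88° = -158.59°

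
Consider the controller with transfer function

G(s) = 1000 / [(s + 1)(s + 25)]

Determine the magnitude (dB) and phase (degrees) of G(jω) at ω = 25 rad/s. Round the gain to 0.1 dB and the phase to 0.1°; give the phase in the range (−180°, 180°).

At s = jω = j25:
pole (s+1): 1 + j25 → |·| = √(1²+25²) = √626 ≈ 25.02, ∠ = arctan(25/1) ≈ 87.71°
pole (s+25): 25 + j25 → |·| = √(25²+25²) = √1250 ≈ 35.355, ∠ = arctan(25/25) ≈ 45.00°
|G| = 1000 / 884.58 ≈ 1.1305
Gain = 20 log₁₀(1.1305) ≈ 1.07 dB
∠G = 0.00° − 132.71° = -132.71°

1.1 dB, -132.7°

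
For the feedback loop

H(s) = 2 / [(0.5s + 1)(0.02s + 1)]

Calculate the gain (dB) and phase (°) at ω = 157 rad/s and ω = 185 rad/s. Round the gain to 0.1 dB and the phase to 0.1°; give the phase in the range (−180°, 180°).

At ω = 157 rad/s:
pole (1 + j157·0.5) = 1 + j78.5 → |·| ≈ 78.506, ∠ ≈ 89.27°
pole (1 + j157·0.02) = 1 + j3.14 → |·| ≈ 3.2954, ∠ ≈ 72.33°
|H| = 2 · 1 / (78.506 · 3.2954) ≈ 0.0077307
Gain = 20 log₁₀(0.0077307) ≈ -42.24 dB
∠H = (0°) − (89.27° + 72.33°) = -161.60°

At ω = 185 rad/s:
pole (1 + j185·0.5) = 1 + j92.5 → |·| ≈ 92.505, ∠ ≈ 89.38°
pole (1 + j185·0.02) = 1 + j3.7 → |·| ≈ 3.8328, ∠ ≈ 74.88°
|H| = 2 · 1 / (92.505 · 3.8328) ≈ 0.0056409
Gain = 20 log₁₀(0.0056409) ≈ -44.97 dB
∠H = (0°) − (89.38° + 74.88°) = -164.26°

ω = 157: -42.2 dB, -161.6°; ω = 185: -45.0 dB, -164.3°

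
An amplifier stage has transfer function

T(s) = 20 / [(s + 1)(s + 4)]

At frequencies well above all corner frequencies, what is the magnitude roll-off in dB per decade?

Each pole contributes −20 dB/decade at high frequency; each zero contributes +20 dB/decade.
Net: 0 zero(s) − 2 pole(s) → -40 dB/decade.

-40 dB/decade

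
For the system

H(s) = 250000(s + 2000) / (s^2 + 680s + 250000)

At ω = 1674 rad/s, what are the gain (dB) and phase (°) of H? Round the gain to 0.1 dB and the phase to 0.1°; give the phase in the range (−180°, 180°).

47.4 dB, -116.0°

At s = jω = j1674:
zero (s+2000): 2000 + j1674 → |·| = √(2000²+1674²) = √6802276 ≈ 2608.1, ∠ = arctan(1674/2000) ≈ 39.93°
quadratic: (j1674)² + 680·j1674 + 250000 = -2552276 + j1138320 → |·| ≈ 2.7946e+06, ∠ ≈ 155.96°
|H| = 250000 · 2608.1 / 2.7946e+06 ≈ 233.32
Gain = 20 log₁₀(233.32) ≈ 47.36 dB
∠H = 39.93° − 155.96° = -116.03°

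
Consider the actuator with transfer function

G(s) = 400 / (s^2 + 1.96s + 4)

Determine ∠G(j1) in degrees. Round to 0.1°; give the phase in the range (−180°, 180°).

At s = jω = j1:
quadratic: (j1)² + 1.96·j1 + 4 = 3 + j1.96 → |·| ≈ 3.5835, ∠ ≈ 33.16°
∠G = 0.00° − 33.16° = -33.16°

-33.2°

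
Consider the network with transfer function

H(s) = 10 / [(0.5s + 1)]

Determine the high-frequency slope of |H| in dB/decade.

Each pole contributes −20 dB/decade at high frequency; each zero contributes +20 dB/decade.
Net: 0 zero(s) − 1 pole(s) → -20 dB/decade.

-20 dB/decade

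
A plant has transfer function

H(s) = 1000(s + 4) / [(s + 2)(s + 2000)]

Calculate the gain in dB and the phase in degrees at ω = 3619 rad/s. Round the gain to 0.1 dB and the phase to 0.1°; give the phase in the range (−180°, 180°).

At s = jω = j3619:
zero (s+4): 4 + j3619 → |·| = √(4²+3619²) = √13097177 ≈ 3619, ∠ = arctan(3619/4) ≈ 89.94°
pole (s+2): 2 + j3619 → |·| = √(2²+3619²) = √13097165 ≈ 3619, ∠ = arctan(3619/2) ≈ 89.97°
pole (s+2000): 2000 + j3619 → |·| = √(2000²+3619²) = √17097161 ≈ 4134.9, ∠ = arctan(3619/2000) ≈ 61.07°
|H| = 1000 · 3619 / 1.4964e+07 ≈ 0.24185
Gain = 20 log₁₀(0.24185) ≈ -12.33 dB
∠H = 89.94° − 151.04° = -61.10°

-12.3 dB, -61.1°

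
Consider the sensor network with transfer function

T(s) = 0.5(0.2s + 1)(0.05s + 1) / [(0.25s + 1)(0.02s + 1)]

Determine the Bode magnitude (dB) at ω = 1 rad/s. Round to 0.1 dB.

-6.1 dB

At ω = 1 rad/s:
zero (1 + j1·0.2) = 1 + j0.2 → |·| ≈ 1.0198, ∠ ≈ 11.31°
zero (1 + j1·0.05) = 1 + j0.05 → |·| ≈ 1.0012, ∠ ≈ 2.86°
pole (1 + j1·0.25) = 1 + j0.25 → |·| ≈ 1.0308, ∠ ≈ 14.04°
pole (1 + j1·0.02) = 1 + j0.02 → |·| ≈ 1.0002, ∠ ≈ 1.15°
|T| = 0.5 · 1.0198 · 1.0012 / (1.0308 · 1.0002) ≈ 0.49516
Gain = 20 log₁₀(0.49516) ≈ -6.11 dB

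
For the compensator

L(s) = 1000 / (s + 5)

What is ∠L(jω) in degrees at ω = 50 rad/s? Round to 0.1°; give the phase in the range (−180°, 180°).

-84.3°

Substitute s = j50:
Numerator: 1000 = 1000 + j0
Denominator: (j50) + 5 = 5 + j50
|N| = √(1000² + 0²) ≈ 1000, ∠N ≈ 0.00°
|D| = √(5² + 50²) ≈ 50.249, ∠D ≈ 84.29°
∠L = 0.00° − 84.29° = -84.29°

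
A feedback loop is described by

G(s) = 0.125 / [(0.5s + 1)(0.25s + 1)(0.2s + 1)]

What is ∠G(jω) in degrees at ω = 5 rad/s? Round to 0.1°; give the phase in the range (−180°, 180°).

At ω = 5 rad/s:
pole (1 + j5·0.5) = 1 + j2.5 → |·| ≈ 2.6926, ∠ ≈ 68.20°
pole (1 + j5·0.25) = 1 + j1.25 → |·| ≈ 1.6008, ∠ ≈ 51.34°
pole (1 + j5·0.2) = 1 + j1 → |·| ≈ 1.4142, ∠ ≈ 45.00°
∠G = (0°) − (68.20° + 51.34° + 45.00°) = -164.54°

-164.5°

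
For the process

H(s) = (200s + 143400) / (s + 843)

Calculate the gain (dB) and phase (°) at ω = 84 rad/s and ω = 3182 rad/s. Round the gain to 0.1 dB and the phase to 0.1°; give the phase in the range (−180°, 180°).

Substitute s = j84:
Numerator: 200(j84) + 143400 = 143400 + j16800
Denominator: (j84) + 843 = 843 + j84
|N| = √(143400² + 16800²) ≈ 1.4438e+05, ∠N ≈ 6.68°
|D| = √(843² + 84²) ≈ 847.17, ∠D ≈ 5.69°
|H| = 1.4438e+05 / 847.17 ≈ 170.43
Gain = 20 log₁₀(170.43) ≈ 44.63 dB
∠H = 6.68° − 5.69° = 0.99°

Substitute s = j3182:
Numerator: 200(j3182) + 143400 = 143400 + j636400
Denominator: (j3182) + 843 = 843 + j3182
|N| = √(143400² + 636400²) ≈ 6.5236e+05, ∠N ≈ 77.30°
|D| = √(843² + 3182²) ≈ 3291.8, ∠D ≈ 75.16°
|H| = 6.5236e+05 / 3291.8 ≈ 198.18
Gain = 20 log₁₀(198.18) ≈ 45.94 dB
∠H = 77.30° − 75.16° = 2.14°

ω = 84: 44.6 dB, 1.0°; ω = 3182: 45.9 dB, 2.1°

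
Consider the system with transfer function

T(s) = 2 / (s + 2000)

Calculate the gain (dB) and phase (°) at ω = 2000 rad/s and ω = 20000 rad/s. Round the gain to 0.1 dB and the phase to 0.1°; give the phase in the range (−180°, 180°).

At s = jω = j2000:
pole (s+2000): 2000 + j2000 → |·| = √(2000²+2000²) = √8000000 ≈ 2828.4, ∠ = arctan(2000/2000) ≈ 45.00°
|T| = 2 / 2828.4 ≈ 0.00070711
Gain = 20 log₁₀(0.00070711) ≈ -63.01 dB
∠T = 0.00° − 45.00° = -45.00°

At s = jω = j20000:
pole (s+2000): 2000 + j20000 → |·| = √(2000²+20000²) = √404000000 ≈ 20100, ∠ = arctan(20000/2000) ≈ 84.29°
|T| = 2 / 20100 ≈ 9.9502e-05
Gain = 20 log₁₀(9.9502e-05) ≈ -80.04 dB
∠T = 0.00° − 84.29° = -84.29°

ω = 2000: -63.0 dB, -45.0°; ω = 20000: -80.0 dB, -84.3°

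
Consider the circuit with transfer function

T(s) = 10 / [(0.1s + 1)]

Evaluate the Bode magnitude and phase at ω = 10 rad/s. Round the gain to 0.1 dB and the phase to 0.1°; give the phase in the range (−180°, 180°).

At ω = 10 rad/s:
pole (1 + j10·0.1) = 1 + j1 → |·| ≈ 1.4142, ∠ ≈ 45.00°
|T| = 10 · 1 / (1.4142) ≈ 7.0711
Gain = 20 log₁₀(7.0711) ≈ 16.99 dB
∠T = (0°) − (45.00°) = -45.00°

17.0 dB, -45.0°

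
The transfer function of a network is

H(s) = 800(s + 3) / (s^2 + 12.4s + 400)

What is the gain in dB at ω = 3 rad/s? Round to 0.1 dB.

18.7 dB

At s = jω = j3:
zero (s+3): 3 + j3 → |·| = √(3²+3²) = √18 ≈ 4.2426, ∠ = arctan(3/3) ≈ 45.00°
quadratic: (j3)² + 12.4·j3 + 400 = 391 + j37.2 → |·| ≈ 392.77, ∠ ≈ 5.43°
|H| = 800 · 4.2426 / 392.77 ≈ 8.6414
Gain = 20 log₁₀(8.6414) ≈ 18.73 dB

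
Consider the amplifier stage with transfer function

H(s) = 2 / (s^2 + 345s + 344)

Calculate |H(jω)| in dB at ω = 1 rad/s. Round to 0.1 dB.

-47.7 dB

Substitute s = j1:
Numerator: 2 = 2 + j0
Denominator: (j1)^2 + 345(j1) + 344 = 343 + j345
|N| = √(2² + 0²) ≈ 2, ∠N ≈ 0.00°
|D| = √(343² + 345²) ≈ 486.49, ∠D ≈ 45.17°
|H| = 2 / 486.49 ≈ 0.0041111
Gain = 20 log₁₀(0.0041111) ≈ -47.72 dB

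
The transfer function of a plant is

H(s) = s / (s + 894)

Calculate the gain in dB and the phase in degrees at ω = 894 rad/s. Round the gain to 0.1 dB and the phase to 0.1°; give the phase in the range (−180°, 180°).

-3.0 dB, 45.0°

At s = jω = j894:
zero at origin: s = j894 → |·| = 894, ∠ = 90.00°
pole (s+894): 894 + j894 → |·| = √(894²+894²) = √1598472 ≈ 1264.3, ∠ = arctan(894/894) ≈ 45.00°
|H| = 1 · 894 / 1264.3 ≈ 0.70711
Gain = 20 log₁₀(0.70711) ≈ -3.01 dB
∠H = 90.00° − 45.00° = 45.00°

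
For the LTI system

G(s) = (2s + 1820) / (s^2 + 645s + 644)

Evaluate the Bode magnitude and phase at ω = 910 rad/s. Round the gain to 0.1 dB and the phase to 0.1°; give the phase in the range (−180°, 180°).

Substitute s = j910:
Numerator: 2(j910) + 1820 = 1820 + j1820
Denominator: (j910)^2 + 645(j910) + 644 = -827456 + j586950
|N| = √(1820² + 1820²) ≈ 2573.9, ∠N ≈ 45.00°
|D| = √(827456² + 586950²) ≈ 1.0145e+06, ∠D ≈ 144.65°
|G| = 2573.9 / 1.0145e+06 ≈ 0.0025371
Gain = 20 log₁₀(0.0025371) ≈ -51.91 dB
∠G = 45.00° − 144.65° = -99.65°

-51.9 dB, -99.7°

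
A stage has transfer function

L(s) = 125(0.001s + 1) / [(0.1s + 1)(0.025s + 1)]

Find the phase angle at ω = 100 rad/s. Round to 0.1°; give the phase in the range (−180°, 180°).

-146.8°

At ω = 100 rad/s:
zero (1 + j100·0.001) = 1 + j0.1 → |·| ≈ 1.005, ∠ ≈ 5.71°
pole (1 + j100·0.1) = 1 + j10 → |·| ≈ 10.05, ∠ ≈ 84.29°
pole (1 + j100·0.025) = 1 + j2.5 → |·| ≈ 2.6926, ∠ ≈ 68.20°
∠L = (5.71°) − (84.29° + 68.20°) = -146.78°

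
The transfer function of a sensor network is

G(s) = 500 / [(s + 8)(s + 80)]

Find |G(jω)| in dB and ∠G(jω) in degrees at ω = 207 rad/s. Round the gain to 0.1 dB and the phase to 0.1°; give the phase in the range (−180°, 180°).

-39.3 dB, -156.7°

At s = jω = j207:
pole (s+8): 8 + j207 → |·| = √(8²+207²) = √42913 ≈ 207.15, ∠ = arctan(207/8) ≈ 87.79°
pole (s+80): 80 + j207 → |·| = √(80²+207²) = √49249 ≈ 221.92, ∠ = arctan(207/80) ≈ 68.87°
|G| = 500 / 45971 ≈ 0.010876
Gain = 20 log₁₀(0.010876) ≈ -39.27 dB
∠G = 0.00° − 156.66° = -156.66°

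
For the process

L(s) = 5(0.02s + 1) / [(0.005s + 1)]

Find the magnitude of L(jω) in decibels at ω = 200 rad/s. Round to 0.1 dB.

23.3 dB

At ω = 200 rad/s:
zero (1 + j200·0.02) = 1 + j4 → |·| ≈ 4.1231, ∠ ≈ 75.96°
pole (1 + j200·0.005) = 1 + j1 → |·| ≈ 1.4142, ∠ ≈ 45.00°
|L| = 5 · 4.1231 / (1.4142) ≈ 14.577
Gain = 20 log₁₀(14.577) ≈ 23.27 dB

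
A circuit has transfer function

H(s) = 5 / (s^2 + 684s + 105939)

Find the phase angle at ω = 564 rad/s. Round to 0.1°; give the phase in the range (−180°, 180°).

Substitute s = j564:
Numerator: 5 = 5 + j0
Denominator: (j564)^2 + 684(j564) + 105939 = -212157 + j385776
|N| = √(5² + 0²) ≈ 5, ∠N ≈ 0.00°
|D| = √(212157² + 385776²) ≈ 4.4027e+05, ∠D ≈ 118.81°
∠H = 0.00° − 118.81° = -118.81°

-118.8°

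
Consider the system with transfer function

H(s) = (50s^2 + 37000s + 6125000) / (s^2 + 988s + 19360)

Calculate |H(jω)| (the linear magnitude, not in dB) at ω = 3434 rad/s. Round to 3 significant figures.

48.7

Substitute s = j3434:
Numerator: 50(j3434)^2 + 37000(j3434) + 6125000 = -583492800 + j127058000
Denominator: (j3434)^2 + 988(j3434) + 19360 = -11772996 + j3392792
|N| = √(583492800² + 127058000²) ≈ 5.9717e+08, ∠N ≈ 167.72°
|D| = √(11772996² + 3392792²) ≈ 1.2252e+07, ∠D ≈ 163.92°
|H| = 5.9717e+08 / 1.2252e+07 ≈ 48.741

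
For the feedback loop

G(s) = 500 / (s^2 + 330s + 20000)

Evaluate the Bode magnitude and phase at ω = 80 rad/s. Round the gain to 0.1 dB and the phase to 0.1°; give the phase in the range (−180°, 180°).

-35.5 dB, -62.7°

Substitute s = j80:
Numerator: 500 = 500 + j0
Denominator: (j80)^2 + 330(j80) + 20000 = 13600 + j26400
|N| = √(500² + 0²) ≈ 500, ∠N ≈ 0.00°
|D| = √(13600² + 26400²) ≈ 29697, ∠D ≈ 62.74°
|G| = 500 / 29697 ≈ 0.016837
Gain = 20 log₁₀(0.016837) ≈ -35.47 dB
∠G = 0.00° − 62.74° = -62.74°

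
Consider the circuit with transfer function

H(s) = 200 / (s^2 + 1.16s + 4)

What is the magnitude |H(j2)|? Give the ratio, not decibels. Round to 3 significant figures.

86.2

At s = jω = j2:
quadratic: (j2)² + 1.16·j2 + 4 = 0 + j2.32 → |·| ≈ 2.32, ∠ ≈ 90.00°
|H| = 200 / 2.32 ≈ 86.207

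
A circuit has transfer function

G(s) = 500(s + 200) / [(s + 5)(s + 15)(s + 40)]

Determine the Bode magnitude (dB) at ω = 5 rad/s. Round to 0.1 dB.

At s = jω = j5:
zero (s+200): 200 + j5 → |·| = √(200²+5²) = √40025 ≈ 200.06, ∠ = arctan(5/200) ≈ 1.43°
pole (s+5): 5 + j5 → |·| = √(5²+5²) = √50 ≈ 7.0711, ∠ = arctan(5/5) ≈ 45.00°
pole (s+15): 15 + j5 → |·| = √(15²+5²) = √250 ≈ 15.811, ∠ = arctan(5/15) ≈ 18.43°
pole (s+40): 40 + j5 → |·| = √(40²+5²) = √1625 ≈ 40.311, ∠ = arctan(5/40) ≈ 7.13°
|G| = 500 · 200.06 / 4506.8 ≈ 22.195
Gain = 20 log₁₀(22.195) ≈ 26.93 dB

26.9 dB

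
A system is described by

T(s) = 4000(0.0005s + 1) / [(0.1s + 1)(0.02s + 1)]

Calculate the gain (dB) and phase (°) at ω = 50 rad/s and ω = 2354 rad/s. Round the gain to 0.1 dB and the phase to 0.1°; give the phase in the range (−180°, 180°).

ω = 50: 54.9 dB, -122.3°; ω = 2354: -5.1 dB, -128.9°

At ω = 50 rad/s:
zero (1 + j50·0.0005) = 1 + j0.025 → |·| ≈ 1.0003, ∠ ≈ 1.43°
pole (1 + j50·0.1) = 1 + j5 → |·| ≈ 5.099, ∠ ≈ 78.69°
pole (1 + j50·0.02) = 1 + j1 → |·| ≈ 1.4142, ∠ ≈ 45.00°
|T| = 4000 · 1.0003 / (5.099 · 1.4142) ≈ 554.87
Gain = 20 log₁₀(554.87) ≈ 54.88 dB
∠T = (1.43°) − (78.69° + 45.00°) = -122.26°

At ω = 2354 rad/s:
zero (1 + j2354·0.0005) = 1 + j1.177 → |·| ≈ 1.5445, ∠ ≈ 49.65°
pole (1 + j2354·0.1) = 1 + j235.4 → |·| ≈ 235.4, ∠ ≈ 89.76°
pole (1 + j2354·0.02) = 1 + j47.08 → |·| ≈ 47.091, ∠ ≈ 88.78°
|T| = 4000 · 1.5445 / (235.4 · 47.091) ≈ 0.55732
Gain = 20 log₁₀(0.55732) ≈ -5.08 dB
∠T = (49.65°) − (89.76° + 88.78°) = -128.89°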